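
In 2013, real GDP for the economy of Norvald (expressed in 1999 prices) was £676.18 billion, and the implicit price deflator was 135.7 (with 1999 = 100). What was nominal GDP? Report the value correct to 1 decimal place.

£917.6 billion

Nominal GDP = Real × (implicit price deflator/100) = 676.18 × 1.357 = 917.58.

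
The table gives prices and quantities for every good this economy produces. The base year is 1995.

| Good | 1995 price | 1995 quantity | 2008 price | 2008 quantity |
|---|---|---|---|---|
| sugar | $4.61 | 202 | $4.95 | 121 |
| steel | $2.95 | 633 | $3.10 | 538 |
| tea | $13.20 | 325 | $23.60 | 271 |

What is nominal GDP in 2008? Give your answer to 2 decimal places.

Nominal GDP 2008 = Σ (p_2008 × q_2008) = 4.95·121 + 3.10·538 + 23.60·271 = 8662.35.

$8662.35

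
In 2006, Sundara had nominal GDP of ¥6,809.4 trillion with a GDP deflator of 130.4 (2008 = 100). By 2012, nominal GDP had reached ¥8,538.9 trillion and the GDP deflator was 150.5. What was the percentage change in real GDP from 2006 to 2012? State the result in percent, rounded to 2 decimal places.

8.65%

Deflate each year: 2006 → 6809.4/1.304 = 5221.93; 2012 → 8538.9/1.505 = 5673.69.
So real GDP changed by 5673.69/5221.93 − 1 = 0.0865, i.e. 8.65%.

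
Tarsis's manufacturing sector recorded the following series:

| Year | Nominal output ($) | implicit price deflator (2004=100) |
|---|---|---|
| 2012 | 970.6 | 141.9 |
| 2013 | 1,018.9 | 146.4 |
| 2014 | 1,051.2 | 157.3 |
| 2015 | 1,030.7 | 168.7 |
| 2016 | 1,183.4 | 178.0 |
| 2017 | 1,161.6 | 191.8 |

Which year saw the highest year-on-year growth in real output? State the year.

2013: real = 1018.9/1.464 = 695.97; growth vs 2012 (684.00) = 1.75%.
2014: real = 1051.2/1.573 = 668.28; growth vs 2013 (695.97) = -3.98%.
2015: real = 1030.7/1.687 = 610.97; growth vs 2014 (668.28) = -8.58%.
2016: real = 1183.4/1.780 = 664.83; growth vs 2015 (610.97) = 8.82%.
2017: real = 1161.6/1.918 = 605.63; growth vs 2016 (664.83) = -8.90%.

2016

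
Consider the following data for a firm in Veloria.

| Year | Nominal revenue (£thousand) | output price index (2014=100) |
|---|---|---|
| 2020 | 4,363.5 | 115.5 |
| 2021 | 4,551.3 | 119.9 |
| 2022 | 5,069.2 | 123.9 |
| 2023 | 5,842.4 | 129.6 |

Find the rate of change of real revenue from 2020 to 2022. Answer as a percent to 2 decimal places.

Real revenue 2020 = 4363.5/1.155 = 3777.92.
Real revenue 2022 = 5069.2/1.239 = 4091.36.
Change = 4091.36/3777.92 − 1 = 0.0830.

8.30%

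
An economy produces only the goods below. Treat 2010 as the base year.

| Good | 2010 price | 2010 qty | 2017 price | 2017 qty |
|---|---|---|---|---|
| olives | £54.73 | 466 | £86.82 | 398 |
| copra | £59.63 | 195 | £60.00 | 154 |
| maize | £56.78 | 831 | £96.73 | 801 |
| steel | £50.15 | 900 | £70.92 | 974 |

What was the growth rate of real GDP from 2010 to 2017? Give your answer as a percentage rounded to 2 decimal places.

Real GDP 2010 = Nominal GDP 2010 = 54.73·466 + 59.63·195 + 56.78·831 + 50.15·900 = 129451.21.
Real GDP 2017 (at 2010 prices) = 54.73·398 + 59.63·154 + 56.78·801 + 50.15·974 = 125292.44.
Real growth = 125292.44/129451.21 − 1 = -0.0321.

-3.21%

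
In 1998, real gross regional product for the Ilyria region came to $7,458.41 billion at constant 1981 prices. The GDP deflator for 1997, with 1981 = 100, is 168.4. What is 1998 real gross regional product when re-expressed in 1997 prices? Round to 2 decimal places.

$12,559.96 billion

Real gross regional product in 1997 prices = Real gross regional product in 1981 prices × (P_1997/P_1981) = 7458.41 × 1.684 = 12559.96.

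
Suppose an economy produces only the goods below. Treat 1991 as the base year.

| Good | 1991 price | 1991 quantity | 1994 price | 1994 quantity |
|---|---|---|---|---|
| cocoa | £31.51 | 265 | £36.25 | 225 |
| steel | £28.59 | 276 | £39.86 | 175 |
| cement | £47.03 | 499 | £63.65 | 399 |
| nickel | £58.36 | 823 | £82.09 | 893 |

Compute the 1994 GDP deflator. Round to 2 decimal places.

Nominal GDP 1994 = 36.25·225 + 39.86·175 + 63.65·399 + 82.09·893 = 113834.47.
Real GDP 1994 (at 1991 prices) = 31.51·225 + 28.59·175 + 47.03·399 + 58.36·893 = 82973.45.
Deflator = Nominal/Real × 100 = 113834.47/82973.45 × 100 = 137.194.

137.19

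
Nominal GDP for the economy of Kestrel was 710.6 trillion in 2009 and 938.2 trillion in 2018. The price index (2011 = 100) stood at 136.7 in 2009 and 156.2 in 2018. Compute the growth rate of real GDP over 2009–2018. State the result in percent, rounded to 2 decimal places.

15.55%

Real GDP 2009 = 710.6 / 1.367 = 519.82.
Real GDP 2018 = 938.2 / 1.562 = 600.64.
Real growth = 600.64 / 519.82 − 1 = 0.1555.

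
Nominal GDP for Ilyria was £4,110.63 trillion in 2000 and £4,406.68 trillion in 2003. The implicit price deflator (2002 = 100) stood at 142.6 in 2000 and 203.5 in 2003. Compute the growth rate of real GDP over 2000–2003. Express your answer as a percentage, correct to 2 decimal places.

Deflate each year: 2000 → 4110.63/1.426 = 2882.63; 2003 → 4406.68/2.035 = 2165.44.
So real GDP changed by 2165.44/2882.63 − 1 = -0.2488, i.e. -24.88%.

-24.88%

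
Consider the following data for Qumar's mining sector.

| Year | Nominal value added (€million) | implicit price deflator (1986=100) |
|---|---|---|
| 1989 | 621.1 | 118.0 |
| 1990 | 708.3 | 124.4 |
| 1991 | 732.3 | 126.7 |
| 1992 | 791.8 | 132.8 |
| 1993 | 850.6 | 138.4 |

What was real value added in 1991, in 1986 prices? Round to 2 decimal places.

Real value added 1991 = 732.3 / 1.267 = 577.98.

€577.98 million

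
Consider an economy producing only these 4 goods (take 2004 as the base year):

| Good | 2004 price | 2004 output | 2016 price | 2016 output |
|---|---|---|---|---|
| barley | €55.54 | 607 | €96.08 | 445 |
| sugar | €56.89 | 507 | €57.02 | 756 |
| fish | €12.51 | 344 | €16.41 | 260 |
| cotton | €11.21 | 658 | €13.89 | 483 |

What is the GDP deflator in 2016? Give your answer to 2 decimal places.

126.77

Nominal GDP 2016 = 96.08·445 + 57.02·756 + 16.41·260 + 13.89·483 = 96838.19.
Real GDP 2016 (at 2004 prices) = 55.54·445 + 56.89·756 + 12.51·260 + 11.21·483 = 76391.17.
Deflator = Nominal/Real × 100 = 96838.19/76391.17 × 100 = 126.766.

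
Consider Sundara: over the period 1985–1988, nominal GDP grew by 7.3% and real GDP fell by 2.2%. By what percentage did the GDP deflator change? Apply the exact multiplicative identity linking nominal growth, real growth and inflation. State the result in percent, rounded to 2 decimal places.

(1 + g_nom) = (1 + g_real)(1 + π), so π = 1.0730 / 0.9780 − 1 = 0.09714.

9.71%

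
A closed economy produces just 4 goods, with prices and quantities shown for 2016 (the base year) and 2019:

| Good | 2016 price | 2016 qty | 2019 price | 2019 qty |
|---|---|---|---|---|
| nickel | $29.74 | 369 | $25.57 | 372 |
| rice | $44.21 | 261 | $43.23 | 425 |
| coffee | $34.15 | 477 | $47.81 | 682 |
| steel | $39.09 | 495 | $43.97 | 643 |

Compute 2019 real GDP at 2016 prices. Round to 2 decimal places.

$78277.70

Real GDP 2019 = Σ (p_2016 × q_2019) = 29.74·372 + 44.21·425 + 34.15·682 + 39.09·643 = 78277.70.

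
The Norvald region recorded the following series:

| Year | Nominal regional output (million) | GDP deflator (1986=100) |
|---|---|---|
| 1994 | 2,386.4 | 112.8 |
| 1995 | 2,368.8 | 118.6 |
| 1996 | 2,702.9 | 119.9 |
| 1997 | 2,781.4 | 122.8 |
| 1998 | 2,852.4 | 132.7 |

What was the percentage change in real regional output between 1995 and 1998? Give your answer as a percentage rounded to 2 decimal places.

7.62%

Real regional output 1995 = 2368.8/1.186 = 1997.30.
Real regional output 1998 = 2852.4/1.327 = 2149.51.
Change = 2149.51/1997.30 − 1 = 0.0762.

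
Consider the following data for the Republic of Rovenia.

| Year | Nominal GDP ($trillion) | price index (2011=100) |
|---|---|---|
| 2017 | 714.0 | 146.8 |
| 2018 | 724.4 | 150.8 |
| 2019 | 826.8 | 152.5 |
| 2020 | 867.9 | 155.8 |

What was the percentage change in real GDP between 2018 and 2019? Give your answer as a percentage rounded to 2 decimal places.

12.86%

Real GDP 2018 = 724.4/1.508 = 480.37.
Real GDP 2019 = 826.8/1.525 = 542.16.
Change = 542.16/480.37 − 1 = 0.1286.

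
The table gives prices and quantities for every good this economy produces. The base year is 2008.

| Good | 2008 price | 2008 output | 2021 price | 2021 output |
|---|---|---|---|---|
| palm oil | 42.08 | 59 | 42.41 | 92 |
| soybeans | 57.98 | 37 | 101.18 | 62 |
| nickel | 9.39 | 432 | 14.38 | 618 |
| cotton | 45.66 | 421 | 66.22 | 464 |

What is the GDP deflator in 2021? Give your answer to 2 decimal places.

144.50

Nominal GDP 2021 = 42.41·92 + 101.18·62 + 14.38·618 + 66.22·464 = 49787.80.
Real GDP 2021 (at 2008 prices) = 42.08·92 + 57.98·62 + 9.39·618 + 45.66·464 = 34455.38.
Deflator = Nominal/Real × 100 = 49787.80/34455.38 × 100 = 144.499.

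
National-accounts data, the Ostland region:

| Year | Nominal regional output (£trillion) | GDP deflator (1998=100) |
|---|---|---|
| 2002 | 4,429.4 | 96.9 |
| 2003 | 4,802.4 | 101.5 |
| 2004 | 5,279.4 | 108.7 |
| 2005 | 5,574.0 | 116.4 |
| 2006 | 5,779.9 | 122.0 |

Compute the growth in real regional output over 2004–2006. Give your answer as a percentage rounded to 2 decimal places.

-2.45%

Real regional output 2004 = 5279.4/1.087 = 4856.85.
Real regional output 2006 = 5779.9/1.220 = 4737.62.
Change = 4737.62/4856.85 − 1 = -0.0245.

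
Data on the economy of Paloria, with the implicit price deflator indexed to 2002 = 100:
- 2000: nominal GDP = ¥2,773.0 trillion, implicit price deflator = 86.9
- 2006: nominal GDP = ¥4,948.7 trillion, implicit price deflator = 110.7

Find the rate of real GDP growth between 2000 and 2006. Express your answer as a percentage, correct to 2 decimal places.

Deflate each year: 2000 → 2773.0/0.869 = 3191.02; 2006 → 4948.7/1.107 = 4470.37.
So real GDP changed by 4470.37/3191.02 − 1 = 0.4009, i.e. 40.09%.

40.09%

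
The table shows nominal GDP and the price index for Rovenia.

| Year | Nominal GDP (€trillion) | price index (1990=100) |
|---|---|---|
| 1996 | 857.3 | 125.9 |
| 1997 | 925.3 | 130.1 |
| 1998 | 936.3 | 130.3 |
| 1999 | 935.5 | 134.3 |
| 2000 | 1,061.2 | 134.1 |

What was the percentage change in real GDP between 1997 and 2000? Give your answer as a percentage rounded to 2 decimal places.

Real GDP 1997 = 925.3/1.301 = 711.22.
Real GDP 2000 = 1061.2/1.341 = 791.35.
Change = 791.35/711.22 − 1 = 0.1127.

11.27%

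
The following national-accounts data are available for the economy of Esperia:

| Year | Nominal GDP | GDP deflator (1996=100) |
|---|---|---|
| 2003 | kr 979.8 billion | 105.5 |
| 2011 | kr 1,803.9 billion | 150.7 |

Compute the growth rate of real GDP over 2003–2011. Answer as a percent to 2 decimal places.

Real GDP 2003 = 979.8 / 1.055 = 928.72.
Real GDP 2011 = 1803.9 / 1.507 = 1197.01.
Real growth = 1197.01 / 928.72 − 1 = 0.2889.

28.89%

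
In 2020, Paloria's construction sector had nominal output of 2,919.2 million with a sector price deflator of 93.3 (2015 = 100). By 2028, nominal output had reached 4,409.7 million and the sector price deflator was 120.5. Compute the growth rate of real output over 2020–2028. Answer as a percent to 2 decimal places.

16.96%

Real output 2020 = 2919.2 / 0.933 = 3128.83.
Real output 2028 = 4409.7 / 1.205 = 3659.50.
Real growth = 3659.50 / 3128.83 − 1 = 0.1696.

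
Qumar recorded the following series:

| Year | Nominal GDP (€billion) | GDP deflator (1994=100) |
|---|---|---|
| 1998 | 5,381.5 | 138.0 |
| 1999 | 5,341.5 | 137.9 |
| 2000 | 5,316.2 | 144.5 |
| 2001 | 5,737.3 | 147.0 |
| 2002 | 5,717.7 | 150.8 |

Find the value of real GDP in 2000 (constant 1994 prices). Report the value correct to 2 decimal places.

Real GDP 2000 = 5316.2 / 1.445 = 3679.03.

€3,679.03 billion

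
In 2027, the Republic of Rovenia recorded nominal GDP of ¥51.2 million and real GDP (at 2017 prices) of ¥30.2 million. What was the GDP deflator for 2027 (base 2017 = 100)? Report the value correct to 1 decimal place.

GDP deflator = (Nominal / Real) × 100 = 51.2 / 30.2 × 100 = 169.54.

169.5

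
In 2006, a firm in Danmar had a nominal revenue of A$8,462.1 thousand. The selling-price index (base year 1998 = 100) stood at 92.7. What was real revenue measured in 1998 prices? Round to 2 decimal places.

A$9,128.48 thousand

Real revenue = Nominal / (selling-price index/100) = 8462.1 / 0.927 = 9128.48.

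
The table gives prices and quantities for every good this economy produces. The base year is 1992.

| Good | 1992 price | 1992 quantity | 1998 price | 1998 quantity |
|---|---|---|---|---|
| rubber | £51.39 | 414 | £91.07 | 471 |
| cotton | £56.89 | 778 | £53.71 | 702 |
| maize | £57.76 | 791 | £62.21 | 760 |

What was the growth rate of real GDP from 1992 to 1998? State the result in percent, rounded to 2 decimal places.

Real GDP 1992 = Nominal GDP 1992 = 51.39·414 + 56.89·778 + 57.76·791 = 111224.04.
Real GDP 1998 (at 1992 prices) = 51.39·471 + 56.89·702 + 57.76·760 = 108039.07.
Real growth = 108039.07/111224.04 − 1 = -0.0286.

-2.86%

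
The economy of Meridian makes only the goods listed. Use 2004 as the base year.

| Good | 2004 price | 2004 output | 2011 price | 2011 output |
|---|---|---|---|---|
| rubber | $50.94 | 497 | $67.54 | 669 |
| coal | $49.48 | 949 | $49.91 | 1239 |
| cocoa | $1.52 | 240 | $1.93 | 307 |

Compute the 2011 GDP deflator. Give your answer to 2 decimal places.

Nominal GDP 2011 = 67.54·669 + 49.91·1239 + 1.93·307 = 107615.26.
Real GDP 2011 (at 2004 prices) = 50.94·669 + 49.48·1239 + 1.52·307 = 95851.22.
Deflator = Nominal/Real × 100 = 107615.26/95851.22 × 100 = 112.273.

112.27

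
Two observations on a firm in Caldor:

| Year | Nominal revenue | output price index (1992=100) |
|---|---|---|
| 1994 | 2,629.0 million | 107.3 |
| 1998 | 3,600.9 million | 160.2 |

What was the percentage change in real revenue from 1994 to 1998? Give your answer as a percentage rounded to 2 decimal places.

Deflate each year: 1994 → 2629.0/1.073 = 2450.14; 1998 → 3600.9/1.602 = 2247.75.
So real revenue changed by 2247.75/2450.14 − 1 = -0.0826, i.e. -8.26%.

-8.26%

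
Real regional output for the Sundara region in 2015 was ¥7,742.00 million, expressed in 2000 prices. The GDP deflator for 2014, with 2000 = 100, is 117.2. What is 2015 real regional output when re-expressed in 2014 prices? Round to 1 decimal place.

¥9,073.6 million

Real regional output in 2014 prices = Real regional output in 2000 prices × (P_2014/P_2000) = 7742.00 × 1.172 = 9073.62.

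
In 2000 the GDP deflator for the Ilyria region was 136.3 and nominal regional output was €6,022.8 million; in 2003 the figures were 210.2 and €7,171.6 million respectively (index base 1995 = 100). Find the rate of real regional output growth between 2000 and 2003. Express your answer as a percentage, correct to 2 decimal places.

Real regional output 2000 = 6022.8 / 1.363 = 4418.78.
Real regional output 2003 = 7171.6 / 2.102 = 3411.80.
Real growth = 3411.80 / 4418.78 − 1 = -0.2279.

-22.79%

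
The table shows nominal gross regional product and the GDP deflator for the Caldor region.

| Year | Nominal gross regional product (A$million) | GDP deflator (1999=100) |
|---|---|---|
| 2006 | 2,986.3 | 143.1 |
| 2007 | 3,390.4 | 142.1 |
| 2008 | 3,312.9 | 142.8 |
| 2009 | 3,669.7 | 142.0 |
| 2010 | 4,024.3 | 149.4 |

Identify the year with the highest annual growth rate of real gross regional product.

2007: real = 3390.4/1.421 = 2385.93; growth vs 2006 (2086.86) = 14.33%.
2008: real = 3312.9/1.428 = 2319.96; growth vs 2007 (2385.93) = -2.76%.
2009: real = 3669.7/1.420 = 2584.30; growth vs 2008 (2319.96) = 11.39%.
2010: real = 4024.3/1.494 = 2693.64; growth vs 2009 (2584.30) = 4.23%.

2007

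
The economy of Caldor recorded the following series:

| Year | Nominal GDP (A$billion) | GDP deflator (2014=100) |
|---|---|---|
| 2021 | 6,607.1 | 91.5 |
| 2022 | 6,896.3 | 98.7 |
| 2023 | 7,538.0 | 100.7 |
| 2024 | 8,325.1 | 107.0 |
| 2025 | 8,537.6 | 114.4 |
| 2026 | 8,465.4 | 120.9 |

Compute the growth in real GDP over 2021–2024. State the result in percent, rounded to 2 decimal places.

7.75%

Real GDP 2021 = 6607.1/0.915 = 7220.87.
Real GDP 2024 = 8325.1/1.070 = 7780.47.
Change = 7780.47/7220.87 − 1 = 0.0775.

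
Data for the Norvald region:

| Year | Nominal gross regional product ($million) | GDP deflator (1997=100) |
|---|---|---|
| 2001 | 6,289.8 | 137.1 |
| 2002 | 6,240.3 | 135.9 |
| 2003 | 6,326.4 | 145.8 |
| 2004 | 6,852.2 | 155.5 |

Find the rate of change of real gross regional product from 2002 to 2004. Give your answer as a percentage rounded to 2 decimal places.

Real gross regional product 2002 = 6240.3/1.359 = 4591.83.
Real gross regional product 2004 = 6852.2/1.555 = 4406.56.
Change = 4406.56/4591.83 − 1 = -0.0403.

-4.03%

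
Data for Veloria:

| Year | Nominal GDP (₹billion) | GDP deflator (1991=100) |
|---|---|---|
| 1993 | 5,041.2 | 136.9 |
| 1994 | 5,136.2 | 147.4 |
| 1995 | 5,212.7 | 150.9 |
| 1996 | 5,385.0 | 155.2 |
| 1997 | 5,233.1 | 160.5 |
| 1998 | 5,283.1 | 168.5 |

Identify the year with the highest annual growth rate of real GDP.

1996

1994: real = 5136.2/1.474 = 3484.53; growth vs 1993 (3682.40) = -5.37%.
1995: real = 5212.7/1.509 = 3454.41; growth vs 1994 (3484.53) = -0.86%.
1996: real = 5385.0/1.552 = 3469.72; growth vs 1995 (3454.41) = 0.44%.
1997: real = 5233.1/1.605 = 3260.50; growth vs 1996 (3469.72) = -6.03%.
1998: real = 5283.1/1.685 = 3135.37; growth vs 1997 (3260.50) = -3.84%.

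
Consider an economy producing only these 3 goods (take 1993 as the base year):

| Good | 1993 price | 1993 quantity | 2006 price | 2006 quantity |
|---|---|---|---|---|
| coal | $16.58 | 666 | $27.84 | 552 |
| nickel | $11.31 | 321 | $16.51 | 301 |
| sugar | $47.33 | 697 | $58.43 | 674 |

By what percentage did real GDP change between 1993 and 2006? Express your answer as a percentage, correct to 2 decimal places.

-6.72%

Real GDP 1993 = Nominal GDP 1993 = 16.58·666 + 11.31·321 + 47.33·697 = 47661.80.
Real GDP 2006 (at 1993 prices) = 16.58·552 + 11.31·301 + 47.33·674 = 44456.89.
Real growth = 44456.89/47661.80 − 1 = -0.0672.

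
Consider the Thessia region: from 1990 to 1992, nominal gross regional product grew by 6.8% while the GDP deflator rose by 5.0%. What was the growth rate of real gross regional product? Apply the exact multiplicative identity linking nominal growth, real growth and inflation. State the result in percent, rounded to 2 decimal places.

(1 + g_nom) = (1 + g_real)(1 + π), so g_real = 1.0680 / 1.0500 − 1 = 0.01714.

1.71%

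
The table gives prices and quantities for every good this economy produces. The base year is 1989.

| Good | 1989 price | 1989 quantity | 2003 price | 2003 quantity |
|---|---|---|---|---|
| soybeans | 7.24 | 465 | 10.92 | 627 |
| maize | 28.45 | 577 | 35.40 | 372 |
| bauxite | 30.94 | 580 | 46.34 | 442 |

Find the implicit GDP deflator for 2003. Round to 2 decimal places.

140.63

Nominal GDP 2003 = 10.92·627 + 35.40·372 + 46.34·442 = 40497.92.
Real GDP 2003 (at 1989 prices) = 7.24·627 + 28.45·372 + 30.94·442 = 28798.36.
Deflator = Nominal/Real × 100 = 40497.92/28798.36 × 100 = 140.626.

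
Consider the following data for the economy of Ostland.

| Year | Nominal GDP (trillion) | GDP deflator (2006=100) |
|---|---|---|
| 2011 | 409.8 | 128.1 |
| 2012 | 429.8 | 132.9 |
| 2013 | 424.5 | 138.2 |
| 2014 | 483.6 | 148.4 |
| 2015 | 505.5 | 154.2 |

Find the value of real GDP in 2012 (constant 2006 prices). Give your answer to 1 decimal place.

323.4 trillion

Real GDP 2012 = 429.8 / 1.329 = 323.40.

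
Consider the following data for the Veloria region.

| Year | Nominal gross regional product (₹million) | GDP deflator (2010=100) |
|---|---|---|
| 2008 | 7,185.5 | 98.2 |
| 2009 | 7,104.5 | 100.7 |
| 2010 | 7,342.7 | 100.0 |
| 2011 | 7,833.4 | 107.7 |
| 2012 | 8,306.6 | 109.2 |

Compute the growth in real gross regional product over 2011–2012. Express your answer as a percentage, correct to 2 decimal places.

Real gross regional product 2011 = 7833.4/1.077 = 7273.35.
Real gross regional product 2012 = 8306.6/1.092 = 7606.78.
Change = 7606.78/7273.35 − 1 = 0.0458.

4.58%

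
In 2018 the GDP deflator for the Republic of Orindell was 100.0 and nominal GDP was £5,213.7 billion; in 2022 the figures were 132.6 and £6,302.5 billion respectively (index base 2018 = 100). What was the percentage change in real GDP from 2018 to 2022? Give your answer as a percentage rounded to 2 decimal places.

Deflate each year: 2018 → 5213.7/1.000 = 5213.70; 2022 → 6302.5/1.326 = 4753.02.
So real GDP changed by 4753.02/5213.70 − 1 = -0.0884, i.e. -8.84%.

-8.84%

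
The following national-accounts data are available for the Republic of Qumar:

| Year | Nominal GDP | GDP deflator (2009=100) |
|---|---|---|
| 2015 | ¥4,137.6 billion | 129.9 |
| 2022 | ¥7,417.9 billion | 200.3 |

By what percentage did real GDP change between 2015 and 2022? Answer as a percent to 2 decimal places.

Deflate each year: 2015 → 4137.6/1.299 = 3185.22; 2022 → 7417.9/2.003 = 3703.39.
So real GDP changed by 3703.39/3185.22 − 1 = 0.1627, i.e. 16.27%.

16.27%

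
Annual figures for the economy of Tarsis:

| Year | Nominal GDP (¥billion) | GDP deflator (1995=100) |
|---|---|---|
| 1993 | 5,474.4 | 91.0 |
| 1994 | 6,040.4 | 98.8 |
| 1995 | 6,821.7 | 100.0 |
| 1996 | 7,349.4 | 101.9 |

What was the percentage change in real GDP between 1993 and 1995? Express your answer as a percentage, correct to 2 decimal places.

Real GDP 1993 = 5474.4/0.910 = 6015.82.
Real GDP 1995 = 6821.7/1.000 = 6821.70.
Change = 6821.70/6015.82 − 1 = 0.1340.

13.40%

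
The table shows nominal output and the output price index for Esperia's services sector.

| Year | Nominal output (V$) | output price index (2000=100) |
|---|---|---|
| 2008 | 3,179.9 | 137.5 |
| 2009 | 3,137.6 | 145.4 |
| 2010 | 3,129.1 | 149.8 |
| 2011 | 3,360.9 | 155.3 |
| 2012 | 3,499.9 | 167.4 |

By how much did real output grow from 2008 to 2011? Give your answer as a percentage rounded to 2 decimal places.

Real output 2008 = 3179.9/1.375 = 2312.65.
Real output 2011 = 3360.9/1.553 = 2164.13.
Change = 2164.13/2312.65 − 1 = -0.0642.

-6.42%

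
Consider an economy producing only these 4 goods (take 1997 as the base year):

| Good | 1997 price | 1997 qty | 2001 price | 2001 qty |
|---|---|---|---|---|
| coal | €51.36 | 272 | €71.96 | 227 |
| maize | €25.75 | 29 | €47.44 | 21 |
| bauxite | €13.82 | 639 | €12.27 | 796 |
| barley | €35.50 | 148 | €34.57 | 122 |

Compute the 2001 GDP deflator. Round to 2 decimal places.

113.75

Nominal GDP 2001 = 71.96·227 + 47.44·21 + 12.27·796 + 34.57·122 = 31315.62.
Real GDP 2001 (at 1997 prices) = 51.36·227 + 25.75·21 + 13.82·796 + 35.50·122 = 27531.19.
Deflator = Nominal/Real × 100 = 31315.62/27531.19 × 100 = 113.746.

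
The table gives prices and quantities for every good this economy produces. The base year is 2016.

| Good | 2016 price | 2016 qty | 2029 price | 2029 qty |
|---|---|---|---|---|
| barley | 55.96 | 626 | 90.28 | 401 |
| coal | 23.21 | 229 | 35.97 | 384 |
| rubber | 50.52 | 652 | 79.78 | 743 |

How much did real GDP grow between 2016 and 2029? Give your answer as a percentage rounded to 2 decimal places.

Real GDP 2016 = Nominal GDP 2016 = 55.96·626 + 23.21·229 + 50.52·652 = 73285.09.
Real GDP 2029 (at 2016 prices) = 55.96·401 + 23.21·384 + 50.52·743 = 68888.96.
Real growth = 68888.96/73285.09 − 1 = -0.0600.

-6.00%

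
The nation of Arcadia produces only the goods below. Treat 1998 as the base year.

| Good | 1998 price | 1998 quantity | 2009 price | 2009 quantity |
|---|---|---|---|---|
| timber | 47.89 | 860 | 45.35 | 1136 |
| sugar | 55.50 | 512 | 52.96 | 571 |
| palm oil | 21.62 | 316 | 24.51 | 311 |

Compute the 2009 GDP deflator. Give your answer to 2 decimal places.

96.30

Nominal GDP 2009 = 45.35·1136 + 52.96·571 + 24.51·311 = 89380.37.
Real GDP 2009 (at 1998 prices) = 47.89·1136 + 55.50·571 + 21.62·311 = 92817.36.
Deflator = Nominal/Real × 100 = 89380.37/92817.36 × 100 = 96.297.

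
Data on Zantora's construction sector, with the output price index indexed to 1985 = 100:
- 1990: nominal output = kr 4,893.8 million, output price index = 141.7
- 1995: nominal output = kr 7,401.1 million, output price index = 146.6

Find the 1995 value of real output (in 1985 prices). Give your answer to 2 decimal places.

kr 5,048.50 million

Real output = Nominal / (output price index/100) = 7401.1 / 1.466 = 5048.50.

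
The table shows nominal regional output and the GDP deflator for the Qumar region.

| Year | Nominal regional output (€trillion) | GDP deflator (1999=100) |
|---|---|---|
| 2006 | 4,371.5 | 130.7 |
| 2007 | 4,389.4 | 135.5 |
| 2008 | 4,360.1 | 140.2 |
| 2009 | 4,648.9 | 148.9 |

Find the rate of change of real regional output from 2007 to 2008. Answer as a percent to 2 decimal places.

Real regional output 2007 = 4389.4/1.355 = 3239.41.
Real regional output 2008 = 4360.1/1.402 = 3109.91.
Change = 3109.91/3239.41 − 1 = -0.0400.

-4.00%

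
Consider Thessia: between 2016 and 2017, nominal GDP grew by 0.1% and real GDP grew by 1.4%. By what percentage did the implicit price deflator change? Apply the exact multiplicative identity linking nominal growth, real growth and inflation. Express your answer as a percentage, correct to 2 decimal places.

(1 + g_nom) = (1 + g_real)(1 + π), so π = 1.0010 / 1.0140 − 1 = -0.01282.

-1.28%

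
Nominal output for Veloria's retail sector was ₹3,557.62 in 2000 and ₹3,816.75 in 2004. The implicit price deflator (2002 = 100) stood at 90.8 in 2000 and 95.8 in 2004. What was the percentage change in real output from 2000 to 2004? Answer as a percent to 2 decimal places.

1.68%

Real output 2000 = 3557.62 / 0.908 = 3918.08.
Real output 2004 = 3816.75 / 0.958 = 3984.08.
Real growth = 3984.08 / 3918.08 − 1 = 0.0168.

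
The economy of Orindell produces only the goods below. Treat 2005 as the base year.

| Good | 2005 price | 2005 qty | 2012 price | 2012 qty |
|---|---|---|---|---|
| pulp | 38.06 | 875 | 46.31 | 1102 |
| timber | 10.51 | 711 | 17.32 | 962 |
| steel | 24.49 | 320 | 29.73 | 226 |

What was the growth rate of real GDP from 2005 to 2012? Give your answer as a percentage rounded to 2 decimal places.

18.46%

Real GDP 2005 = Nominal GDP 2005 = 38.06·875 + 10.51·711 + 24.49·320 = 48611.91.
Real GDP 2012 (at 2005 prices) = 38.06·1102 + 10.51·962 + 24.49·226 = 57587.48.
Real growth = 57587.48/48611.91 − 1 = 0.1846.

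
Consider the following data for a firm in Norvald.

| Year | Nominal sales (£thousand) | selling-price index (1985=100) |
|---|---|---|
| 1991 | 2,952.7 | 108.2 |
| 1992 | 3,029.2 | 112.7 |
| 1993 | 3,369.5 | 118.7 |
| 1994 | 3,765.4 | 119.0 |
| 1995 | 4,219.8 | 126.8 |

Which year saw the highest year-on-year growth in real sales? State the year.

1994

1992: real = 3029.2/1.127 = 2687.84; growth vs 1991 (2728.93) = -1.51%.
1993: real = 3369.5/1.187 = 2838.67; growth vs 1992 (2687.84) = 5.61%.
1994: real = 3765.4/1.190 = 3164.20; growth vs 1993 (2838.67) = 11.47%.
1995: real = 4219.8/1.268 = 3327.92; growth vs 1994 (3164.20) = 5.17%.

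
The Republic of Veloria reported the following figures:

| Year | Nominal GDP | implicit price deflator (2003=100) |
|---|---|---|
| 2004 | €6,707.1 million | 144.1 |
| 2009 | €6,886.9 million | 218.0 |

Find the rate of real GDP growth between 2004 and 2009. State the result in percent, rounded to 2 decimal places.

Real GDP 2004 = 6707.1 / 1.441 = 4654.48.
Real GDP 2009 = 6886.9 / 2.180 = 3159.13.
Real growth = 3159.13 / 4654.48 − 1 = -0.3213.

-32.13%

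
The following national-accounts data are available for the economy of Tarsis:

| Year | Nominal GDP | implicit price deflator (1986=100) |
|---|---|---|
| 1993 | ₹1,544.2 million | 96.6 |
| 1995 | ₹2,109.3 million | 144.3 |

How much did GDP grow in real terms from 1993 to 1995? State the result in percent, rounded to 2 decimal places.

-8.56%

Real GDP 1993 = 1544.2 / 0.966 = 1598.55.
Real GDP 1995 = 2109.3 / 1.443 = 1461.75.
Real growth = 1461.75 / 1598.55 − 1 = -0.0856.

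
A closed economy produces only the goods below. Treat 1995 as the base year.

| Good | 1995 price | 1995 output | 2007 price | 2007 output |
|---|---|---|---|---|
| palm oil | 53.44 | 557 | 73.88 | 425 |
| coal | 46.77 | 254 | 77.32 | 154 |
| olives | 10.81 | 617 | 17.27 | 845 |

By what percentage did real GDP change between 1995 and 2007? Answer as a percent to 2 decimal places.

Real GDP 1995 = Nominal GDP 1995 = 53.44·557 + 46.77·254 + 10.81·617 = 48315.43.
Real GDP 2007 (at 1995 prices) = 53.44·425 + 46.77·154 + 10.81·845 = 39049.03.
Real growth = 39049.03/48315.43 − 1 = -0.1918.

-19.18%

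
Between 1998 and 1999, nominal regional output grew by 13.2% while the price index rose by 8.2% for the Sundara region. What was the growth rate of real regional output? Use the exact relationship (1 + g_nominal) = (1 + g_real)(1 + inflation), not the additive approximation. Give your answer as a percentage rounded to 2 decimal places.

4.62%

(1 + g_nom) = (1 + g_real)(1 + π), so g_real = 1.1320 / 1.0820 − 1 = 0.04621.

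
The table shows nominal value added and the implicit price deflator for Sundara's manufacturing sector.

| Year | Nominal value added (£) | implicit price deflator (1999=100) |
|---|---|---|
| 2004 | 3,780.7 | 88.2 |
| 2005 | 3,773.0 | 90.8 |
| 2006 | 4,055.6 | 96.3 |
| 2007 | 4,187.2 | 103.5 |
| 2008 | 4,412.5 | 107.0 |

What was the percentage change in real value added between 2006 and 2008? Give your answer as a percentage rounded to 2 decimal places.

Real value added 2006 = 4055.6/0.963 = 4211.42.
Real value added 2008 = 4412.5/1.070 = 4123.83.
Change = 4123.83/4211.42 − 1 = -0.0208.

-2.08%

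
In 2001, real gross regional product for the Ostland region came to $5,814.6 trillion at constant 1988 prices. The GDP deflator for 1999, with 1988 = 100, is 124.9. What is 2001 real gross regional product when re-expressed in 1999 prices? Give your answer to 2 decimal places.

Real gross regional product in 1999 prices = Real gross regional product in 1988 prices × (P_1999/P_1988) = 5814.6 × 1.249 = 7262.44.

$7,262.44 trillion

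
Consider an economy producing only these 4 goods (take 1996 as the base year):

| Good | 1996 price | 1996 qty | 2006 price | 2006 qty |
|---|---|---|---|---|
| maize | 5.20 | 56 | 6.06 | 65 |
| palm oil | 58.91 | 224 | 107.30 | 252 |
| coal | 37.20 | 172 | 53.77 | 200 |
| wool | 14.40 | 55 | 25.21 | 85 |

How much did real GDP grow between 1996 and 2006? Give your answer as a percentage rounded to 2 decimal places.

15.33%

Real GDP 1996 = Nominal GDP 1996 = 5.20·56 + 58.91·224 + 37.20·172 + 14.40·55 = 20677.44.
Real GDP 2006 (at 1996 prices) = 5.20·65 + 58.91·252 + 37.20·200 + 14.40·85 = 23847.32.
Real growth = 23847.32/20677.44 − 1 = 0.1533.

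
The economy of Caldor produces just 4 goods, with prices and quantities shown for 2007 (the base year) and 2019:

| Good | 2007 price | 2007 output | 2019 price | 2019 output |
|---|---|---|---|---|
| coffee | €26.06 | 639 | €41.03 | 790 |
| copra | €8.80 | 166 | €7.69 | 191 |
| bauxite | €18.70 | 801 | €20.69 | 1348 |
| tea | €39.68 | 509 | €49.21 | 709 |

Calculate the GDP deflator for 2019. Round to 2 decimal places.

127.85

Nominal GDP 2019 = 41.03·790 + 7.69·191 + 20.69·1348 + 49.21·709 = 96662.50.
Real GDP 2019 (at 2007 prices) = 26.06·790 + 8.80·191 + 18.70·1348 + 39.68·709 = 75608.92.
Deflator = Nominal/Real × 100 = 96662.50/75608.92 × 100 = 127.845.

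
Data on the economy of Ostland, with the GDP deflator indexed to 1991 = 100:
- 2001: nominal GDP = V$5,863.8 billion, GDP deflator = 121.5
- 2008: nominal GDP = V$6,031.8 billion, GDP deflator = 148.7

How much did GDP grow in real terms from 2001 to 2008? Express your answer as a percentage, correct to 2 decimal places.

-15.95%

Real GDP 2001 = 5863.8 / 1.215 = 4826.17.
Real GDP 2008 = 6031.8 / 1.487 = 4056.36.
Real growth = 4056.36 / 4826.17 − 1 = -0.1595.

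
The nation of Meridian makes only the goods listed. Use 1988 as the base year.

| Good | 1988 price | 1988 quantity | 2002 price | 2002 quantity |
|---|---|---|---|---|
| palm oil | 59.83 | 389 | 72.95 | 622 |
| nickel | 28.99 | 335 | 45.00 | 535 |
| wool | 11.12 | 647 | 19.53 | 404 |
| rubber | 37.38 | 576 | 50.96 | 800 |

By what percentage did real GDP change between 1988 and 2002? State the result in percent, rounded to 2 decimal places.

41.17%

Real GDP 1988 = Nominal GDP 1988 = 59.83·389 + 28.99·335 + 11.12·647 + 37.38·576 = 61711.04.
Real GDP 2002 (at 1988 prices) = 59.83·622 + 28.99·535 + 11.12·404 + 37.38·800 = 87120.39.
Real growth = 87120.39/61711.04 − 1 = 0.4117.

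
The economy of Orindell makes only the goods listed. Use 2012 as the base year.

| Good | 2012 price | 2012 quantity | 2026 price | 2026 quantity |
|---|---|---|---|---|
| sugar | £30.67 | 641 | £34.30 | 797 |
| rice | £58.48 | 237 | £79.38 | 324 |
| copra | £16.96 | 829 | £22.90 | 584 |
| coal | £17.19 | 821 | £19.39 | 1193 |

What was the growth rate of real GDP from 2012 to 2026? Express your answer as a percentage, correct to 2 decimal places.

Real GDP 2012 = Nominal GDP 2012 = 30.67·641 + 58.48·237 + 16.96·829 + 17.19·821 = 61692.06.
Real GDP 2026 (at 2012 prices) = 30.67·797 + 58.48·324 + 16.96·584 + 17.19·1193 = 73803.82.
Real growth = 73803.82/61692.06 − 1 = 0.1963.

19.63%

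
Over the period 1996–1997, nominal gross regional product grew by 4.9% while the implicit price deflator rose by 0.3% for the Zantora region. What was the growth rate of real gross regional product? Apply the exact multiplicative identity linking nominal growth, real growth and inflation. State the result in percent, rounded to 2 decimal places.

(1 + g_nom) = (1 + g_real)(1 + π), so g_real = 1.0490 / 1.0030 − 1 = 0.04586.

4.59%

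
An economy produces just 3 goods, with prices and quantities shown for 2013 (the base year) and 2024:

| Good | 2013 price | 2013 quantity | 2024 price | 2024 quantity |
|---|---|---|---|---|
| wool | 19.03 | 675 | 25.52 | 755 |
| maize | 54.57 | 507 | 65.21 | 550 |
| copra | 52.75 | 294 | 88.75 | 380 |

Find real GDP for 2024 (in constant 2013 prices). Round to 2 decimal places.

Real GDP 2024 = Σ (p_2013 × q_2024) = 19.03·755 + 54.57·550 + 52.75·380 = 64426.15.

64426.15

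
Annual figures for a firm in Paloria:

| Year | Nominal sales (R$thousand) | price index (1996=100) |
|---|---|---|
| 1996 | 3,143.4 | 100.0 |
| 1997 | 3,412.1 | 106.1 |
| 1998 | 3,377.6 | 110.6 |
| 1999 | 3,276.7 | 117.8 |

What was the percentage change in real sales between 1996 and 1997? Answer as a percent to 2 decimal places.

Real sales 1996 = 3143.4/1.000 = 3143.40.
Real sales 1997 = 3412.1/1.061 = 3215.93.
Change = 3215.93/3143.40 − 1 = 0.0231.

2.31%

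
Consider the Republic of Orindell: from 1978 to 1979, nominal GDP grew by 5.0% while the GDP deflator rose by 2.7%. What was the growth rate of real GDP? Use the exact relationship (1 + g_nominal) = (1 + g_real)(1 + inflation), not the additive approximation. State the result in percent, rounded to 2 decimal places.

2.24%

(1 + g_nom) = (1 + g_real)(1 + π), so g_real = 1.0500 / 1.0270 − 1 = 0.02240.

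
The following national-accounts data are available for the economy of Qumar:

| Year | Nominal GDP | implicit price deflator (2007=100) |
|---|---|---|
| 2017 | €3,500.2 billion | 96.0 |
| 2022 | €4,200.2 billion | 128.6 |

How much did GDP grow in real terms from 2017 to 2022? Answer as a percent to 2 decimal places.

-10.42%

Deflate each year: 2017 → 3500.2/0.960 = 3646.04; 2022 → 4200.2/1.286 = 3266.10.
So real GDP changed by 3266.10/3646.04 − 1 = -0.1042, i.e. -10.42%.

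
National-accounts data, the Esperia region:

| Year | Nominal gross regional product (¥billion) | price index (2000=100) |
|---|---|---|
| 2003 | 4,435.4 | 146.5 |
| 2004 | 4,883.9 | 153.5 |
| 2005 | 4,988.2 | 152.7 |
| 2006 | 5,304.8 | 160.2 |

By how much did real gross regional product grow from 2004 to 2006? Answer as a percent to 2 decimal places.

4.08%

Real gross regional product 2004 = 4883.9/1.535 = 3181.69.
Real gross regional product 2006 = 5304.8/1.602 = 3311.36.
Change = 3311.36/3181.69 − 1 = 0.0408.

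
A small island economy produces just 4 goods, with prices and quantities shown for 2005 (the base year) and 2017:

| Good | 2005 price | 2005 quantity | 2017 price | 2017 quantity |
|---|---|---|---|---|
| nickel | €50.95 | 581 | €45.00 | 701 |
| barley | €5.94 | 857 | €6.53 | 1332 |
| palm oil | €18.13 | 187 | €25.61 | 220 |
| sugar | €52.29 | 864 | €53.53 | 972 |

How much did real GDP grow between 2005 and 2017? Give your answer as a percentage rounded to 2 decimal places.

18.23%

Real GDP 2005 = Nominal GDP 2005 = 50.95·581 + 5.94·857 + 18.13·187 + 52.29·864 = 83261.40.
Real GDP 2017 (at 2005 prices) = 50.95·701 + 5.94·1332 + 18.13·220 + 52.29·972 = 98442.51.
Real growth = 98442.51/83261.40 − 1 = 0.1823.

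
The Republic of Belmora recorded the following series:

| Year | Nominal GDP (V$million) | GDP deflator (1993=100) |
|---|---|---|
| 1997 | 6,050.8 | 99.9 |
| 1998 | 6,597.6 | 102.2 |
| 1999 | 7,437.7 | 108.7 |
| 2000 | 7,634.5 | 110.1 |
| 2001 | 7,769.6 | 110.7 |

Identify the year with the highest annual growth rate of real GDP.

1998

1998: real = 6597.6/1.022 = 6455.58; growth vs 1997 (6056.86) = 6.58%.
1999: real = 7437.7/1.087 = 6842.41; growth vs 1998 (6455.58) = 5.99%.
2000: real = 7634.5/1.101 = 6934.15; growth vs 1999 (6842.41) = 1.34%.
2001: real = 7769.6/1.107 = 7018.61; growth vs 2000 (6934.15) = 1.22%.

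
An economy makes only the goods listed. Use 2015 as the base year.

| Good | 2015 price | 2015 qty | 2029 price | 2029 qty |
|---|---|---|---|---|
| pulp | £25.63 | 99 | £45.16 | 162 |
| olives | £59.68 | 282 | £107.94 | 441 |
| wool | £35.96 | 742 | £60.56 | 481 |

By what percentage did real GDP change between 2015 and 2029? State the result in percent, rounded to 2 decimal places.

3.73%

Real GDP 2015 = Nominal GDP 2015 = 25.63·99 + 59.68·282 + 35.96·742 = 46049.45.
Real GDP 2029 (at 2015 prices) = 25.63·162 + 59.68·441 + 35.96·481 = 47767.70.
Real growth = 47767.70/46049.45 − 1 = 0.0373.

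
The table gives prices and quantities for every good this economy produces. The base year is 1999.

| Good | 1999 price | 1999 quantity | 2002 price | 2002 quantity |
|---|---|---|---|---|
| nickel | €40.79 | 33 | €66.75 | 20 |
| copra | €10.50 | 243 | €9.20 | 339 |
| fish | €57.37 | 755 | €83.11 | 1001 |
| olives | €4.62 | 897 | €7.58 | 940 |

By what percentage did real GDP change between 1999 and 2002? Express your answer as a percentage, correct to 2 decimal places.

28.80%

Real GDP 1999 = Nominal GDP 1999 = 40.79·33 + 10.50·243 + 57.37·755 + 4.62·897 = 51356.06.
Real GDP 2002 (at 1999 prices) = 40.79·20 + 10.50·339 + 57.37·1001 + 4.62·940 = 66145.47.
Real growth = 66145.47/51356.06 − 1 = 0.2880.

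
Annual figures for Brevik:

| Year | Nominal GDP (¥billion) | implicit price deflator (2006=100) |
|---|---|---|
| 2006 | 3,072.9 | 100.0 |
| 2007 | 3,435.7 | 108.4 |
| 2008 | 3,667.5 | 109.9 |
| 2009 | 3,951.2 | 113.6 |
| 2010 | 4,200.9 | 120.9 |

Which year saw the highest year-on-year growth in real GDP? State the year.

2008

2007: real = 3435.7/1.084 = 3169.46; growth vs 2006 (3072.90) = 3.14%.
2008: real = 3667.5/1.099 = 3337.12; growth vs 2007 (3169.46) = 5.29%.
2009: real = 3951.2/1.136 = 3478.17; growth vs 2008 (3337.12) = 4.23%.
2010: real = 4200.9/1.209 = 3474.69; growth vs 2009 (3478.17) = -0.10%.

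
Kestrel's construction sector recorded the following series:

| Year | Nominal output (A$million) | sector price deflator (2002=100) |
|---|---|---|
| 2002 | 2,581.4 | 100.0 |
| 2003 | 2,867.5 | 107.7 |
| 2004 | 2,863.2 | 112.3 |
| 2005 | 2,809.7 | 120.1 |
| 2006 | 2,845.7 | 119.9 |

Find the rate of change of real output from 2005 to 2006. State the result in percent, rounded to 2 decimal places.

Real output 2005 = 2809.7/1.201 = 2339.47.
Real output 2006 = 2845.7/1.199 = 2373.39.
Change = 2373.39/2339.47 − 1 = 0.0145.

1.45%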